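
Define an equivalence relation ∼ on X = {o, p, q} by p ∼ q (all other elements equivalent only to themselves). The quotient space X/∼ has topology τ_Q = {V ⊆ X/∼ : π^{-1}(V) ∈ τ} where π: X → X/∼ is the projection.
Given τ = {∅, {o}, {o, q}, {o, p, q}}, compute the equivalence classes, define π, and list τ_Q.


X/∼ = {[o], [p=q]}; |τ_Q| = 3.

Equivalence classes: [o], [p=q].
Quotient map π: X → X/∼ sends o ↦ [o], p ↦ [p=q], q ↦ [p=q].
For each subset V ⊆ X/∼, compute π^{-1}(V) ⊆ X and check whether π^{-1}(V) ∈ τ. V is open in τ_Q iff π^{-1}(V) ∈ τ.
  V = {}: π^{-1}(V) = ∅ ∈ τ ✓.
  V = {[o]}: π^{-1}(V) = {o} ∈ τ ✓.
  V = {[p=q]}: π^{-1}(V) = {p, q} ∉ τ ✗.
  V = {[o], [p=q]}: π^{-1}(V) = {o, p, q} ∈ τ ✓.
Open sets in the quotient: τ_Q = {{}, {[o]}, {[o], [p=q]}} (3 elements).


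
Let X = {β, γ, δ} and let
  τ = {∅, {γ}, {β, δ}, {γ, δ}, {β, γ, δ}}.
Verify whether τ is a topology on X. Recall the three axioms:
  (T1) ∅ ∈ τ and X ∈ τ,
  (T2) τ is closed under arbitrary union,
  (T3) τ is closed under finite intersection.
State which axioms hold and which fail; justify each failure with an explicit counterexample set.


τ is NOT a topology on X.

Axiom (T1): ∅ ∈ τ? Yes; X ∈ τ? Yes.
Axiom (T2/T3): check pairwise unions and intersections of members of τ.
Counterexample for (T3): {β, δ} ∩ {γ, δ} = {δ} ∉ τ. Therefore τ is NOT a topology.


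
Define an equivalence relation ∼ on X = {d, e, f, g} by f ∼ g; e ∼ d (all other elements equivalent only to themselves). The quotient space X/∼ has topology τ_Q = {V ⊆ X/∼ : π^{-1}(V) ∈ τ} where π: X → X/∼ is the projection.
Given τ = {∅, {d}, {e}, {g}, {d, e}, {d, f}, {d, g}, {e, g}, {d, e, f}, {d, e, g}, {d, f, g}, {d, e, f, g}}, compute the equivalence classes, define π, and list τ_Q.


X/∼ = {[d=e], [f=g]}; |τ_Q| = 3.

Equivalence classes: [d=e], [f=g].
Quotient map π: X → X/∼ sends d ↦ [d=e], e ↦ [d=e], f ↦ [f=g], g ↦ [f=g].
For each subset V ⊆ X/∼, compute π^{-1}(V) ⊆ X and check whether π^{-1}(V) ∈ τ. V is open in τ_Q iff π^{-1}(V) ∈ τ.
  V = {}: π^{-1}(V) = ∅ ∈ τ ✓.
  V = {[d=e]}: π^{-1}(V) = {d, e} ∈ τ ✓.
  V = {[f=g]}: π^{-1}(V) = {f, g} ∉ τ ✗.
  V = {[d=e], [f=g]}: π^{-1}(V) = {d, e, f, g} ∈ τ ✓.
Open sets in the quotient: τ_Q = {{}, {[d=e]}, {[d=e], [f=g]}} (3 elements).


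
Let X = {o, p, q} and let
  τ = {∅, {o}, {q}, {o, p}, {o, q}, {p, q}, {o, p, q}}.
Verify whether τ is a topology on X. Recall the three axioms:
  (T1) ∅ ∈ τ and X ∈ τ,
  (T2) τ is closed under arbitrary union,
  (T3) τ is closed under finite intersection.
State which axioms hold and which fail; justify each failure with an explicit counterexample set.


τ is NOT a topology on X.

Axiom (T1): ∅ ∈ τ? Yes; X ∈ τ? Yes.
Axiom (T2/T3): check pairwise unions and intersections of members of τ.
Counterexample for (T3): {o, p} ∩ {p, q} = {p} ∉ τ. Therefore τ is NOT a topology.


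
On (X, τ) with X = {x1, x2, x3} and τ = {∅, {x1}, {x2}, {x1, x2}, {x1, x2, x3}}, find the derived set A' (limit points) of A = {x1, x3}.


A' = {x3}

For each x ∈ X, list the open sets U ∈ τ with x ∈ U, then check whether U ∩ (A ∖ {x}) ≠ ∅ for every such U.
  x = x1: open {x1} ∋ x has {x1} ∩ (A ∖ {x1}) = ∅, so x is NOT a limit point.
  x = x2: open {x2} ∋ x has {x2} ∩ (A ∖ {x2}) = ∅, so x is NOT a limit point.
  x = x3: opens ∋ x are {x1, x2, x3}; each meets A ∖ {x3}, so x IS a limit point.
Collecting: A' = {x3}.


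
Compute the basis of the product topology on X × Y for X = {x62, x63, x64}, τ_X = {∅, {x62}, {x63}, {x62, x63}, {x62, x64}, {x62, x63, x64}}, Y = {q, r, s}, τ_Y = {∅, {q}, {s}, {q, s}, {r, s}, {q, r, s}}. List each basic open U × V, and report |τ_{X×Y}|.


Basis B = {∅ × ∅, {x62} × {q}, {x62} × {s}, {x63} × {q}, {x63} × {s}, {x62} × {q, s}, {x62, x63} × {q}, {x62, x64} × {q}, {x62} × {r, s}, {x62, x63} × {s}, {x62, x64} × {s}, {x63} × {q, s}, {x63} × {r, s}, {x62} × {q, r, s}, {x62, x63, x64} × {q}, {x62, x63, x64} × {s}, {x63} × {q, r, s}, {x62, x63} × {q, s}, {x62, x64} × {q, s}, {x62, x63} × {r, s}, {x62, x64} × {r, s}, {x62, x63} × {q, r, s}, {x62, x64} × {q, r, s}, {x62, x63, x64} × {q, s}, {x62, x63, x64} × {r, s}, {x62, x63, x64} × {q, r, s}}; |τ_{X×Y}| = 108.

Enumerate products U × V with U ∈ τ_X, V ∈ τ_Y (deduplicated):
  ∅ × ∅ = {} (∅)
  {x62} × {q} = {(x62,q)}
  {x62} × {s} = {(x62,s)}
  {x63} × {q} = {(x63,q)}
  {x63} × {s} = {(x63,s)}
  {x62} × {q, s} = {(x62,q), (x62,s)}
  {x62, x63} × {q} = {(x62,q), (x63,q)}
  {x62, x64} × {q} = {(x62,q), (x64,q)}
  {x62} × {r, s} = {(x62,r), (x62,s)}
  {x62, x63} × {s} = {(x62,s), (x63,s)}
  {x62, x64} × {s} = {(x62,s), (x64,s)}
  {x63} × {q, s} = {(x63,q), (x63,s)}
  {x63} × {r, s} = {(x63,r), (x63,s)}
  {x62} × {q, r, s} = {(x62,q), (x62,r), (x62,s)}
  {x62, x63, x64} × {q} = {(x62,q), (x63,q), (x64,q)}
  {x62, x63, x64} × {s} = {(x62,s), (x63,s), (x64,s)}
  {x63} × {q, r, s} = {(x63,q), (x63,r), (x63,s)}
  {x62, x63} × {q, s} = {(x62,q), (x62,s), (x63,q), (x63,s)}
  {x62, x64} × {q, s} = {(x62,q), (x62,s), (x64,q), (x64,s)}
  {x62, x63} × {r, s} = {(x62,r), (x62,s), (x63,r), (x63,s)}
  {x62, x64} × {r, s} = {(x62,r), (x62,s), (x64,r), (x64,s)}
  {x62, x63} × {q, r, s} = {(x62,q), (x62,r), (x62,s), (x63,q), (x63,r), (x63,s)}
  {x62, x64} × {q, r, s} = {(x62,q), (x62,r), (x62,s), (x64,q), (x64,r), (x64,s)}
  {x62, x63, x64} × {q, s} = {(x62,q), (x62,s), (x63,q), (x63,s), (x64,q), (x64,s)}
  {x62, x63, x64} × {r, s} = {(x62,r), (x62,s), (x63,r), (x63,s), (x64,r), (x64,s)}
  {x62, x63, x64} × {q, r, s} = {(x62,q), (x62,r), (x62,s), (x63,q), (x63,r), (x63,s), (x64,q), (x64,r), (x64,s)}
These 26 distinct sets form the basis B.
Close under arbitrary unions to get τ_{X×Y}; counting gives |τ_{X×Y}| = 108.


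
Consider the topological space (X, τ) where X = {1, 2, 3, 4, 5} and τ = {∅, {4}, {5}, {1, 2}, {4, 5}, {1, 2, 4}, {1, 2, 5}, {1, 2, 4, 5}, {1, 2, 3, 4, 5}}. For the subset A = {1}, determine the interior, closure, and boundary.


int(A) = ∅, cl(A) = {1, 2, 3}, ∂A = {1, 2, 3}.

Closed sets in (X, τ) are complements of opens:
  closed(X, τ) = {∅, {3}, {3, 4}, {3, 5}, {1, 2, 3}, {3, 4, 5}, {1, 2, 3, 4}, {1, 2, 3, 5}, {1, 2, 3, 4, 5}}.
int(A) = ⋃ {U ∈ τ : U ⊆ A}. Opens contained in A: ∅.
Taking the union of these: int(A) = ∅.
cl(A) = ⋂ {C closed : A ⊆ C}. Closed sets containing A: {1, 2, 3}, {1, 2, 3, 4}, {1, 2, 3, 5}, {1, 2, 3, 4, 5}.
Intersecting these: cl(A) = {1, 2, 3}.
∂A = cl(A) ∖ int(A) = {1, 2, 3} ∖ ∅ = {1, 2, 3}.


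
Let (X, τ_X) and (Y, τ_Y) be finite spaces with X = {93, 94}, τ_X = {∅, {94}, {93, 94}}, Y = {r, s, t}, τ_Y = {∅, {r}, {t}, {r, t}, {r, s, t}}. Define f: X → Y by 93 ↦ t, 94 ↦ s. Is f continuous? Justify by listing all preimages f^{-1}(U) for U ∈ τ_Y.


f is NOT continuous.

Compute f^{-1}(U) for each U ∈ τ_Y:
  U = ∅: f^{-1}(U) = ∅ ∈ τ_X ✓.
  U = {r}: f^{-1}(U) = ∅ ∈ τ_X ✓.
  U = {t}: f^{-1}(U) = {93} ∉ τ_X ✗.
  U = {r, t}: f^{-1}(U) = {93} ∉ τ_X ✗.
  U = {r, s, t}: f^{-1}(U) = {93, 94} ∈ τ_X ✓.
Found U = {t} with f^{-1}(U) = {93} not in τ_X. Therefore f is NOT continuous.


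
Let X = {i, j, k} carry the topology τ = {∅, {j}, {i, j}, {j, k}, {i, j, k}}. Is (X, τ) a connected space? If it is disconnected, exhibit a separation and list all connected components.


(X, τ) is connected.

Find clopen sets (U ∈ τ with X ∖ U ∈ τ):
  U = ∅, X ∖ U = {i, j, k} — both open, so U is clopen.
  U = {i, j, k}, X ∖ U = ∅ — both open, so U is clopen.
Only trivial clopens (∅ and X) exist, so (X, τ) is connected.
Compute connected components by grouping points that agree on all clopens:
  component: {i, j, k}


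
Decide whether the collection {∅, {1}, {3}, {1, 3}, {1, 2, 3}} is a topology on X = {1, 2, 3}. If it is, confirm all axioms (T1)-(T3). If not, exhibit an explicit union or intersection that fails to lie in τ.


τ IS a topology on X.

Axiom (T1): ∅ ∈ τ? Yes; X ∈ τ? Yes.
Axiom (T2/T3): check pairwise unions and intersections of members of τ.
All pairwise intersections and unions checked — each lies in τ. Therefore τ satisfies (T1), (T2), (T3): it IS a topology on X.


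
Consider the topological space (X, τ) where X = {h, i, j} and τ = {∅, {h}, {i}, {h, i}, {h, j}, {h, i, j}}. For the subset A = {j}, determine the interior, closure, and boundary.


int(A) = ∅, cl(A) = {j}, ∂A = {j}.

Closed sets in (X, τ) are complements of opens:
  closed(X, τ) = {∅, {i}, {j}, {h, j}, {i, j}, {h, i, j}}.
int(A) = ⋃ {U ∈ τ : U ⊆ A}. Opens contained in A: ∅.
Taking the union of these: int(A) = ∅.
cl(A) = ⋂ {C closed : A ⊆ C}. Closed sets containing A: {j}, {h, j}, {i, j}, {h, i, j}.
Intersecting these: cl(A) = {j}.
∂A = cl(A) ∖ int(A) = {j} ∖ ∅ = {j}.


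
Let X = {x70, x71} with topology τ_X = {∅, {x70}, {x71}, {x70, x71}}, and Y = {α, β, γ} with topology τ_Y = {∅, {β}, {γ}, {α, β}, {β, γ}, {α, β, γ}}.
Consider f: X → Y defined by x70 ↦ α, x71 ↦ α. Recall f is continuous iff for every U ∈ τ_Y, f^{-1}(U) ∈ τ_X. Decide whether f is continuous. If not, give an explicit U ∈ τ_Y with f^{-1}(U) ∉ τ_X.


f IS continuous.

Compute f^{-1}(U) for each U ∈ τ_Y:
  U = ∅: f^{-1}(U) = ∅ ∈ τ_X ✓.
  U = {β}: f^{-1}(U) = ∅ ∈ τ_X ✓.
  U = {γ}: f^{-1}(U) = ∅ ∈ τ_X ✓.
  U = {α, β}: f^{-1}(U) = {x70, x71} ∈ τ_X ✓.
  U = {β, γ}: f^{-1}(U) = ∅ ∈ τ_X ✓.
  U = {α, β, γ}: f^{-1}(U) = {x70, x71} ∈ τ_X ✓.
Every preimage lies in τ_X, so f IS continuous.


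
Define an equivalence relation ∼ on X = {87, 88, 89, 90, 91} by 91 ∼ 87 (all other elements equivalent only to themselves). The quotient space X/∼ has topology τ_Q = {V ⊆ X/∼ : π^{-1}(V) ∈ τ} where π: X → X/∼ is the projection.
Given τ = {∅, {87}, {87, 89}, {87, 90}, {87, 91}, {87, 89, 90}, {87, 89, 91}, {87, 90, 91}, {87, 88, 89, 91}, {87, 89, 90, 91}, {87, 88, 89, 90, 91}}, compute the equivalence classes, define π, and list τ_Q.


X/∼ = {[87=91], [88], [89], [90]}; |τ_Q| = 7.

Equivalence classes: [87=91], [88], [89], [90].
Quotient map π: X → X/∼ sends 87 ↦ [87=91], 88 ↦ [88], 89 ↦ [89], 90 ↦ [90], 91 ↦ [87=91].
For each subset V ⊆ X/∼, compute π^{-1}(V) ⊆ X and check whether π^{-1}(V) ∈ τ. V is open in τ_Q iff π^{-1}(V) ∈ τ.
  V = {}: π^{-1}(V) = ∅ ∈ τ ✓.
  V = {[87=91]}: π^{-1}(V) = {87, 91} ∈ τ ✓.
  V = {[88]}: π^{-1}(V) = {88} ∉ τ ✗.
  V = {[87=91], [88]}: π^{-1}(V) = {87, 88, 91} ∉ τ ✗.
  V = {[89]}: π^{-1}(V) = {89} ∉ τ ✗.
  V = {[87=91], [89]}: π^{-1}(V) = {87, 89, 91} ∈ τ ✓.
  V = {[88], [89]}: π^{-1}(V) = {88, 89} ∉ τ ✗.
  V = {[87=91], [88], [89]}: π^{-1}(V) = {87, 88, 89, 91} ∈ τ ✓.
  V = {[90]}: π^{-1}(V) = {90} ∉ τ ✗.
  V = {[87=91], [90]}: π^{-1}(V) = {87, 90, 91} ∈ τ ✓.
  V = {[88], [90]}: π^{-1}(V) = {88, 90} ∉ τ ✗.
  V = {[87=91], [88], [90]}: π^{-1}(V) = {87, 88, 90, 91} ∉ τ ✗.
  V = {[89], [90]}: π^{-1}(V) = {89, 90} ∉ τ ✗.
  V = {[87=91], [89], [90]}: π^{-1}(V) = {87, 89, 90, 91} ∈ τ ✓.
  V = {[88], [89], [90]}: π^{-1}(V) = {88, 89, 90} ∉ τ ✗.
  V = {[87=91], [88], [89], [90]}: π^{-1}(V) = {87, 88, 89, 90, 91} ∈ τ ✓.
Open sets in the quotient: τ_Q = {{}, {[87=91]}, {[87=91], [89]}, {[87=91], [88], [89]}, {[87=91], [90]}, {[87=91], [89], [90]}, {[87=91], [88], [89], [90]}} (7 elements).


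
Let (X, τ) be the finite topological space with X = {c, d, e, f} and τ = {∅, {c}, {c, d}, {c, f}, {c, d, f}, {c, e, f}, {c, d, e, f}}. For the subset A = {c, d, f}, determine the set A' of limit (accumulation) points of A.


A' = {d, e, f}

For each x ∈ X, list the open sets U ∈ τ with x ∈ U, then check whether U ∩ (A ∖ {x}) ≠ ∅ for every such U.
  x = c: open {c} ∋ x has {c} ∩ (A ∖ {c}) = ∅, so x is NOT a limit point.
  x = d: opens ∋ x are {c, d}, {c, d, f}, {c, d, e, f}; each meets A ∖ {d}, so x IS a limit point.
  x = e: opens ∋ x are {c, e, f}, {c, d, e, f}; each meets A ∖ {e}, so x IS a limit point.
  x = f: opens ∋ x are {c, f}, {c, d, f}, {c, e, f}, {c, d, e, f}; each meets A ∖ {f}, so x IS a limit point.
Collecting: A' = {d, e, f}.


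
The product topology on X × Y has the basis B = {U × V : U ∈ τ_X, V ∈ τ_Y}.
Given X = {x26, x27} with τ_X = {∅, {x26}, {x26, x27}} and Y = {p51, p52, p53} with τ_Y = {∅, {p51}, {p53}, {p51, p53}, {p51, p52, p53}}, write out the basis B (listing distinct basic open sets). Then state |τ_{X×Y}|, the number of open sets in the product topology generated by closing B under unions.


Basis B = {∅ × ∅, {x26} × {p51}, {x26} × {p53}, {x26} × {p51, p53}, {x26, x27} × {p51}, {x26, x27} × {p53}, {x26} × {p51, p52, p53}, {x26, x27} × {p51, p53}, {x26, x27} × {p51, p52, p53}}; |τ_{X×Y}| = 14.

Enumerate products U × V with U ∈ τ_X, V ∈ τ_Y (deduplicated):
  ∅ × ∅ = {} (∅)
  {x26} × {p51} = {(x26,p51)}
  {x26} × {p53} = {(x26,p53)}
  {x26} × {p51, p53} = {(x26,p51), (x26,p53)}
  {x26, x27} × {p51} = {(x26,p51), (x27,p51)}
  {x26, x27} × {p53} = {(x26,p53), (x27,p53)}
  {x26} × {p51, p52, p53} = {(x26,p51), (x26,p52), (x26,p53)}
  {x26, x27} × {p51, p53} = {(x26,p51), (x26,p53), (x27,p51), (x27,p53)}
  {x26, x27} × {p51, p52, p53} = {(x26,p51), (x26,p52), (x26,p53), (x27,p51), (x27,p52), (x27,p53)}
These 9 distinct sets form the basis B.
Close under arbitrary unions to get τ_{X×Y}; counting gives |τ_{X×Y}| = 14.


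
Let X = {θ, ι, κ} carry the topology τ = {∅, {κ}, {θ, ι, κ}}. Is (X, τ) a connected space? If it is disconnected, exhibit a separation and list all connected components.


(X, τ) is connected.

Find clopen sets (U ∈ τ with X ∖ U ∈ τ):
  U = ∅, X ∖ U = {θ, ι, κ} — both open, so U is clopen.
  U = {θ, ι, κ}, X ∖ U = ∅ — both open, so U is clopen.
Only trivial clopens (∅ and X) exist, so (X, τ) is connected.
Compute connected components by grouping points that agree on all clopens:
  component: {θ, ι, κ}


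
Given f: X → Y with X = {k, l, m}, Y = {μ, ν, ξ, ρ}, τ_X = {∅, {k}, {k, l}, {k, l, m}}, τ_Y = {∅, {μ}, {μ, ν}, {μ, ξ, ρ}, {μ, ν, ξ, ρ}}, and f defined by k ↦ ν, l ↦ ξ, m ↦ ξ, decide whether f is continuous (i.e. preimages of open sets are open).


f is NOT continuous.

Compute f^{-1}(U) for each U ∈ τ_Y:
  U = ∅: f^{-1}(U) = ∅ ∈ τ_X ✓.
  U = {μ}: f^{-1}(U) = ∅ ∈ τ_X ✓.
  U = {μ, ν}: f^{-1}(U) = {k} ∈ τ_X ✓.
  U = {μ, ξ, ρ}: f^{-1}(U) = {l, m} ∉ τ_X ✗.
  U = {μ, ν, ξ, ρ}: f^{-1}(U) = {k, l, m} ∈ τ_X ✓.
Found U = {μ, ξ, ρ} with f^{-1}(U) = {l, m} not in τ_X. Therefore f is NOT continuous.


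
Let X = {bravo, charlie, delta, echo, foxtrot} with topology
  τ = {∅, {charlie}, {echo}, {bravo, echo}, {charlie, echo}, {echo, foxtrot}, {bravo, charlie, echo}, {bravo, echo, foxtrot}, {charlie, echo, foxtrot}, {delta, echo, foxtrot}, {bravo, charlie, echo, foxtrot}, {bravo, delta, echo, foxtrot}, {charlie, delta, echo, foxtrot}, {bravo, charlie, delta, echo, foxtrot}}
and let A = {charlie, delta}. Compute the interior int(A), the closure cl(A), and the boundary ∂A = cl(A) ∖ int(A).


int(A) = {charlie}, cl(A) = {charlie, delta}, ∂A = {delta}.

Closed sets in (X, τ) are complements of opens:
  closed(X, τ) = {∅, {bravo}, {charlie}, {delta}, {bravo, charlie}, {bravo, delta}, {charlie, delta}, {delta, foxtrot}, {bravo, charlie, delta}, {bravo, delta, foxtrot}, {charlie, delta, foxtrot}, {bravo, charlie, delta, foxtrot}, {bravo, delta, echo, foxtrot}, {bravo, charlie, delta, echo, foxtrot}}.
int(A) = ⋃ {U ∈ τ : U ⊆ A}. Opens contained in A: ∅, {charlie}.
Taking the union of these: int(A) = {charlie}.
cl(A) = ⋂ {C closed : A ⊆ C}. Closed sets containing A: {charlie, delta}, {bravo, charlie, delta}, {charlie, delta, foxtrot}, {bravo, charlie, delta, foxtrot}, {bravo, charlie, delta, echo, foxtrot}.
Intersecting these: cl(A) = {charlie, delta}.
∂A = cl(A) ∖ int(A) = {charlie, delta} ∖ {charlie} = {delta}.


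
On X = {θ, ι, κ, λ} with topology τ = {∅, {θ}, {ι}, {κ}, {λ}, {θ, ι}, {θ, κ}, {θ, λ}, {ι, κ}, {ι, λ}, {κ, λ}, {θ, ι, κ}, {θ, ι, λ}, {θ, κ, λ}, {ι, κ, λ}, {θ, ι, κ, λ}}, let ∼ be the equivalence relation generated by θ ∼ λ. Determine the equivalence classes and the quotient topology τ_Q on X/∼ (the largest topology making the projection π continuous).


X/∼ = {[θ=λ], [ι], [κ]}; |τ_Q| = 8.

Equivalence classes: [θ=λ], [ι], [κ].
Quotient map π: X → X/∼ sends θ ↦ [θ=λ], ι ↦ [ι], κ ↦ [κ], λ ↦ [θ=λ].
For each subset V ⊆ X/∼, compute π^{-1}(V) ⊆ X and check whether π^{-1}(V) ∈ τ. V is open in τ_Q iff π^{-1}(V) ∈ τ.
  V = {}: π^{-1}(V) = ∅ ∈ τ ✓.
  V = {[θ=λ]}: π^{-1}(V) = {θ, λ} ∈ τ ✓.
  V = {[ι]}: π^{-1}(V) = {ι} ∈ τ ✓.
  V = {[θ=λ], [ι]}: π^{-1}(V) = {θ, ι, λ} ∈ τ ✓.
  V = {[κ]}: π^{-1}(V) = {κ} ∈ τ ✓.
  V = {[θ=λ], [κ]}: π^{-1}(V) = {θ, κ, λ} ∈ τ ✓.
  V = {[ι], [κ]}: π^{-1}(V) = {ι, κ} ∈ τ ✓.
  V = {[θ=λ], [ι], [κ]}: π^{-1}(V) = {θ, ι, κ, λ} ∈ τ ✓.
Open sets in the quotient: τ_Q = {{}, {[θ=λ]}, {[ι]}, {[θ=λ], [ι]}, {[κ]}, {[θ=λ], [κ]}, {[ι], [κ]}, {[θ=λ], [ι], [κ]}} (8 elements).


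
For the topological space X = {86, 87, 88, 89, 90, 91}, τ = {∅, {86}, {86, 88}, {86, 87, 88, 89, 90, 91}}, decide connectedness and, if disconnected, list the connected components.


(X, τ) is connected.

Find clopen sets (U ∈ τ with X ∖ U ∈ τ):
  U = ∅, X ∖ U = {86, 87, 88, 89, 90, 91} — both open, so U is clopen.
  U = {86, 87, 88, 89, 90, 91}, X ∖ U = ∅ — both open, so U is clopen.
Only trivial clopens (∅ and X) exist, so (X, τ) is connected.
Compute connected components by grouping points that agree on all clopens:
  component: {86, 87, 88, 89, 90, 91}


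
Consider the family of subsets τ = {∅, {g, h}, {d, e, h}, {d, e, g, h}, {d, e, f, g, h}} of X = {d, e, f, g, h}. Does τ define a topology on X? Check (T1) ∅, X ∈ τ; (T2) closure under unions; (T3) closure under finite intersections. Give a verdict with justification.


τ is NOT a topology on X.

Axiom (T1): ∅ ∈ τ? Yes; X ∈ τ? Yes.
Axiom (T2/T3): check pairwise unions and intersections of members of τ.
Counterexample for (T3): {g, h} ∩ {d, e, h} = {h} ∉ τ. Therefore τ is NOT a topology.


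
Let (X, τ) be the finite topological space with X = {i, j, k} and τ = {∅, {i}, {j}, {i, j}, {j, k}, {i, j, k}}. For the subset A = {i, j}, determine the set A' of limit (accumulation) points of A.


A' = {k}

For each x ∈ X, list the open sets U ∈ τ with x ∈ U, then check whether U ∩ (A ∖ {x}) ≠ ∅ for every such U.
  x = i: open {i} ∋ x has {i} ∩ (A ∖ {i}) = ∅, so x is NOT a limit point.
  x = j: open {j} ∋ x has {j} ∩ (A ∖ {j}) = ∅, so x is NOT a limit point.
  x = k: opens ∋ x are {j, k}, {i, j, k}; each meets A ∖ {k}, so x IS a limit point.
Collecting: A' = {k}.


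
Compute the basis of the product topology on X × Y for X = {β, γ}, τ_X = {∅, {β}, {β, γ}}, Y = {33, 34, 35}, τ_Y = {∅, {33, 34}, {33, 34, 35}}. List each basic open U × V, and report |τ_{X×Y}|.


Basis B = {∅ × ∅, {β} × {33, 34}, {β} × {33, 34, 35}, {β, γ} × {33, 34}, {β, γ} × {33, 34, 35}}; |τ_{X×Y}| = 6.

Enumerate products U × V with U ∈ τ_X, V ∈ τ_Y (deduplicated):
  ∅ × ∅ = {} (∅)
  {β} × {33, 34} = {(β,33), (β,34)}
  {β} × {33, 34, 35} = {(β,33), (β,34), (β,35)}
  {β, γ} × {33, 34} = {(β,33), (β,34), (γ,33), (γ,34)}
  {β, γ} × {33, 34, 35} = {(β,33), (β,34), (β,35), (γ,33), (γ,34), (γ,35)}
These 5 distinct sets form the basis B.
Close under arbitrary unions to get τ_{X×Y}; counting gives |τ_{X×Y}| = 6.


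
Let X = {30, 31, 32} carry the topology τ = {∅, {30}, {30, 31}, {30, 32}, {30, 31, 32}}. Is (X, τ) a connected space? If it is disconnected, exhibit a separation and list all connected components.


(X, τ) is connected.

Find clopen sets (U ∈ τ with X ∖ U ∈ τ):
  U = ∅, X ∖ U = {30, 31, 32} — both open, so U is clopen.
  U = {30, 31, 32}, X ∖ U = ∅ — both open, so U is clopen.
Only trivial clopens (∅ and X) exist, so (X, τ) is connected.
Compute connected components by grouping points that agree on all clopens:
  component: {30, 31, 32}


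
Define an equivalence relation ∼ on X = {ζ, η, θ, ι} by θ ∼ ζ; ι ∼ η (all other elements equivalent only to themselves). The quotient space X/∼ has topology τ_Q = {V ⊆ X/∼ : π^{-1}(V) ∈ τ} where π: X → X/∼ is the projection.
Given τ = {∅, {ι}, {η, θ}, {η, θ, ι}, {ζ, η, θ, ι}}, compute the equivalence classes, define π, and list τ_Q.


X/∼ = {[ζ=θ], [η=ι]}; |τ_Q| = 2.

Equivalence classes: [ζ=θ], [η=ι].
Quotient map π: X → X/∼ sends ζ ↦ [ζ=θ], η ↦ [η=ι], θ ↦ [ζ=θ], ι ↦ [η=ι].
For each subset V ⊆ X/∼, compute π^{-1}(V) ⊆ X and check whether π^{-1}(V) ∈ τ. V is open in τ_Q iff π^{-1}(V) ∈ τ.
  V = {}: π^{-1}(V) = ∅ ∈ τ ✓.
  V = {[ζ=θ]}: π^{-1}(V) = {ζ, θ} ∉ τ ✗.
  V = {[η=ι]}: π^{-1}(V) = {η, ι} ∉ τ ✗.
  V = {[ζ=θ], [η=ι]}: π^{-1}(V) = {ζ, η, θ, ι} ∈ τ ✓.
Open sets in the quotient: τ_Q = {{}, {[ζ=θ], [η=ι]}} (2 elements).


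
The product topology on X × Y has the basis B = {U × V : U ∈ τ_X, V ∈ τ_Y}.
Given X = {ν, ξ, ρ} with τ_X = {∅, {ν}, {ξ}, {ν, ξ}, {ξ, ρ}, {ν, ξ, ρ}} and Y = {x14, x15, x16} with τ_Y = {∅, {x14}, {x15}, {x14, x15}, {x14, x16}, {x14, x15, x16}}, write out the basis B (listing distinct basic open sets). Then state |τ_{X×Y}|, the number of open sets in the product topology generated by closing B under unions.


Basis B = {∅ × ∅, {ν} × {x14}, {ν} × {x15}, {ξ} × {x14}, {ξ} × {x15}, {ν} × {x14, x15}, {ν} × {x14, x16}, {ν, ξ} × {x14}, {ν, ξ} × {x15}, {ξ} × {x14, x15}, {ξ} × {x14, x16}, {ξ, ρ} × {x14}, {ξ, ρ} × {x15}, {ν} × {x14, x15, x16}, {ν, ξ, ρ} × {x14}, {ν, ξ, ρ} × {x15}, {ξ} × {x14, x15, x16}, {ν, ξ} × {x14, x15}, {ν, ξ} × {x14, x16}, {ξ, ρ} × {x14, x15}, {ξ, ρ} × {x14, x16}, {ν, ξ} × {x14, x15, x16}, {ν, ξ, ρ} × {x14, x15}, {ν, ξ, ρ} × {x14, x16}, {ξ, ρ} × {x14, x15, x16}, {ν, ξ, ρ} × {x14, x15, x16}}; |τ_{X×Y}| = 108.

Enumerate products U × V with U ∈ τ_X, V ∈ τ_Y (deduplicated):
  ∅ × ∅ = {} (∅)
  {ν} × {x14} = {(ν,x14)}
  {ν} × {x15} = {(ν,x15)}
  {ξ} × {x14} = {(ξ,x14)}
  {ξ} × {x15} = {(ξ,x15)}
  {ν} × {x14, x15} = {(ν,x14), (ν,x15)}
  {ν} × {x14, x16} = {(ν,x14), (ν,x16)}
  {ν, ξ} × {x14} = {(ν,x14), (ξ,x14)}
  {ν, ξ} × {x15} = {(ν,x15), (ξ,x15)}
  {ξ} × {x14, x15} = {(ξ,x14), (ξ,x15)}
  {ξ} × {x14, x16} = {(ξ,x14), (ξ,x16)}
  {ξ, ρ} × {x14} = {(ξ,x14), (ρ,x14)}
  {ξ, ρ} × {x15} = {(ξ,x15), (ρ,x15)}
  {ν} × {x14, x15, x16} = {(ν,x14), (ν,x15), (ν,x16)}
  {ν, ξ, ρ} × {x14} = {(ν,x14), (ξ,x14), (ρ,x14)}
  {ν, ξ, ρ} × {x15} = {(ν,x15), (ξ,x15), (ρ,x15)}
  {ξ} × {x14, x15, x16} = {(ξ,x14), (ξ,x15), (ξ,x16)}
  {ν, ξ} × {x14, x15} = {(ν,x14), (ν,x15), (ξ,x14), (ξ,x15)}
  {ν, ξ} × {x14, x16} = {(ν,x14), (ν,x16), (ξ,x14), (ξ,x16)}
  {ξ, ρ} × {x14, x15} = {(ξ,x14), (ξ,x15), (ρ,x14), (ρ,x15)}
  {ξ, ρ} × {x14, x16} = {(ξ,x14), (ξ,x16), (ρ,x14), (ρ,x16)}
  {ν, ξ} × {x14, x15, x16} = {(ν,x14), (ν,x15), (ν,x16), (ξ,x14), (ξ,x15), (ξ,x16)}
  {ν, ξ, ρ} × {x14, x15} = {(ν,x14), (ν,x15), (ξ,x14), (ξ,x15), (ρ,x14), (ρ,x15)}
  {ν, ξ, ρ} × {x14, x16} = {(ν,x14), (ν,x16), (ξ,x14), (ξ,x16), (ρ,x14), (ρ,x16)}
  {ξ, ρ} × {x14, x15, x16} = {(ξ,x14), (ξ,x15), (ξ,x16), (ρ,x14), (ρ,x15), (ρ,x16)}
  {ν, ξ, ρ} × {x14, x15, x16} = {(ν,x14), (ν,x15), (ν,x16), (ξ,x14), (ξ,x15), (ξ,x16), (ρ,x14), (ρ,x15), (ρ,x16)}
These 26 distinct sets form the basis B.
Close under arbitrary unions to get τ_{X×Y}; counting gives |τ_{X×Y}| = 108.


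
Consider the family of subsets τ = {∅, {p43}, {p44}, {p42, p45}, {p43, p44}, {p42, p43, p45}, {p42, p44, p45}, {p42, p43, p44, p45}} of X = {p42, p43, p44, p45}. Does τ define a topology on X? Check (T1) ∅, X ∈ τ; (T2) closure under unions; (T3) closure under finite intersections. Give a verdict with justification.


τ IS a topology on X.

Axiom (T1): ∅ ∈ τ? Yes; X ∈ τ? Yes.
Axiom (T2/T3): check pairwise unions and intersections of members of τ.
All pairwise intersections and unions checked — each lies in τ. Therefore τ satisfies (T1), (T2), (T3): it IS a topology on X.


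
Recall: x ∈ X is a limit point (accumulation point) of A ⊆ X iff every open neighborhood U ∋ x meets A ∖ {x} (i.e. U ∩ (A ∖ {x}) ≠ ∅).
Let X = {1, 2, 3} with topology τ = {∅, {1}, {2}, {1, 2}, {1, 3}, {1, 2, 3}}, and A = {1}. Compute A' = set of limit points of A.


A' = {3}

For each x ∈ X, list the open sets U ∈ τ with x ∈ U, then check whether U ∩ (A ∖ {x}) ≠ ∅ for every such U.
  x = 1: open {1} ∋ x has {1} ∩ (A ∖ {1}) = ∅, so x is NOT a limit point.
  x = 2: open {2} ∋ x has {2} ∩ (A ∖ {2}) = ∅, so x is NOT a limit point.
  x = 3: opens ∋ x are {1, 3}, {1, 2, 3}; each meets A ∖ {3}, so x IS a limit point.
Collecting: A' = {3}.


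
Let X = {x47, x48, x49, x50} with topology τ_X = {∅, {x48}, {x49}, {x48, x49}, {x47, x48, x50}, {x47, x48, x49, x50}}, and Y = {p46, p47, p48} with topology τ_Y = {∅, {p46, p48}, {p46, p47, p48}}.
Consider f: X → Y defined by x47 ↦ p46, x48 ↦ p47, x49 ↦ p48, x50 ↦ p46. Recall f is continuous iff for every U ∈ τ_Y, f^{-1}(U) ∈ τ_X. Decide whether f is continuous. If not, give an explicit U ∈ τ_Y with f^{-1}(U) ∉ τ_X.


f is NOT continuous.

Compute f^{-1}(U) for each U ∈ τ_Y:
  U = ∅: f^{-1}(U) = ∅ ∈ τ_X ✓.
  U = {p46, p48}: f^{-1}(U) = {x47, x49, x50} ∉ τ_X ✗.
  U = {p46, p47, p48}: f^{-1}(U) = {x47, x48, x49, x50} ∈ τ_X ✓.
Found U = {p46, p48} with f^{-1}(U) = {x47, x49, x50} not in τ_X. Therefore f is NOT continuous.


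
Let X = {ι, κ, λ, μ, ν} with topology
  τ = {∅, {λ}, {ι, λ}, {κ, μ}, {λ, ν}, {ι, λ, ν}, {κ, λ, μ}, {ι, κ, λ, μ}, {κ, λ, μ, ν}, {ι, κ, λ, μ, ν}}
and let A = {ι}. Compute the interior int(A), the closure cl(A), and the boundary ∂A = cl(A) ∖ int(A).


int(A) = ∅, cl(A) = {ι}, ∂A = {ι}.

Closed sets in (X, τ) are complements of opens:
  closed(X, τ) = {∅, {ι}, {ν}, {ι, ν}, {κ, μ}, {ι, κ, μ}, {ι, λ, ν}, {κ, μ, ν}, {ι, κ, μ, ν}, {ι, κ, λ, μ, ν}}.
int(A) = ⋃ {U ∈ τ : U ⊆ A}. Opens contained in A: ∅.
Taking the union of these: int(A) = ∅.
cl(A) = ⋂ {C closed : A ⊆ C}. Closed sets containing A: {ι}, {ι, ν}, {ι, κ, μ}, {ι, λ, ν}, {ι, κ, μ, ν}, {ι, κ, λ, μ, ν}.
Intersecting these: cl(A) = {ι}.
∂A = cl(A) ∖ int(A) = {ι} ∖ ∅ = {ι}.


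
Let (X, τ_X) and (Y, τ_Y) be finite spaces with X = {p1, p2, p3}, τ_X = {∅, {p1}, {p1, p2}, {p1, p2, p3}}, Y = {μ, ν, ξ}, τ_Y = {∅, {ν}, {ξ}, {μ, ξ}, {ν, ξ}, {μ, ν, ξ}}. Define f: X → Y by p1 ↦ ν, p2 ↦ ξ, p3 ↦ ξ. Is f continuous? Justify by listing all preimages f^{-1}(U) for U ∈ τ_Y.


f is NOT continuous.

Compute f^{-1}(U) for each U ∈ τ_Y:
  U = ∅: f^{-1}(U) = ∅ ∈ τ_X ✓.
  U = {ν}: f^{-1}(U) = {p1} ∈ τ_X ✓.
  U = {ξ}: f^{-1}(U) = {p2, p3} ∉ τ_X ✗.
  U = {μ, ξ}: f^{-1}(U) = {p2, p3} ∉ τ_X ✗.
  U = {ν, ξ}: f^{-1}(U) = {p1, p2, p3} ∈ τ_X ✓.
  U = {μ, ν, ξ}: f^{-1}(U) = {p1, p2, p3} ∈ τ_X ✓.
Found U = {ξ} with f^{-1}(U) = {p2, p3} not in τ_X. Therefore f is NOT continuous.


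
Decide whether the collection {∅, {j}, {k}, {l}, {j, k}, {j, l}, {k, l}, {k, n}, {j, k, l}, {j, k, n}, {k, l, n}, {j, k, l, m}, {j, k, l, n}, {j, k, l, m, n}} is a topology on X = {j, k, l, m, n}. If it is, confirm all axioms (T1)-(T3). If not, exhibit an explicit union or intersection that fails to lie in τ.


τ IS a topology on X.

Axiom (T1): ∅ ∈ τ? Yes; X ∈ τ? Yes.
Axiom (T2/T3): check pairwise unions and intersections of members of τ.
All pairwise intersections and unions checked — each lies in τ. Therefore τ satisfies (T1), (T2), (T3): it IS a topology on X.


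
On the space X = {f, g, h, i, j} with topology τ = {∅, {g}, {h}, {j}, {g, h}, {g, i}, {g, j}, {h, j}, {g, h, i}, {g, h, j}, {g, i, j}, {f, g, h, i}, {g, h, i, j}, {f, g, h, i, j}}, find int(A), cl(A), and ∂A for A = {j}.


int(A) = {j}, cl(A) = {j}, ∂A = ∅.

Closed sets in (X, τ) are complements of opens:
  closed(X, τ) = {∅, {f}, {j}, {f, h}, {f, i}, {f, j}, {f, g, i}, {f, h, i}, {f, h, j}, {f, i, j}, {f, g, h, i}, {f, g, i, j}, {f, h, i, j}, {f, g, h, i, j}}.
int(A) = ⋃ {U ∈ τ : U ⊆ A}. Opens contained in A: ∅, {j}.
Taking the union of these: int(A) = {j}.
cl(A) = ⋂ {C closed : A ⊆ C}. Closed sets containing A: {j}, {f, j}, {f, h, j}, {f, i, j}, {f, g, i, j}, {f, h, i, j}, {f, g, h, i, j}.
Intersecting these: cl(A) = {j}.
∂A = cl(A) ∖ int(A) = {j} ∖ {j} = ∅.


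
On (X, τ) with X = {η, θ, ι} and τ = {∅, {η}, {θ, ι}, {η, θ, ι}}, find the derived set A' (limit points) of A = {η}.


A' = ∅

For each x ∈ X, list the open sets U ∈ τ with x ∈ U, then check whether U ∩ (A ∖ {x}) ≠ ∅ for every such U.
  x = η: open {η} ∋ x has {η} ∩ (A ∖ {η}) = ∅, so x is NOT a limit point.
  x = θ: open {θ, ι} ∋ x has {θ, ι} ∩ (A ∖ {θ}) = ∅, so x is NOT a limit point.
  x = ι: open {θ, ι} ∋ x has {θ, ι} ∩ (A ∖ {ι}) = ∅, so x is NOT a limit point.
Collecting: A' = ∅.


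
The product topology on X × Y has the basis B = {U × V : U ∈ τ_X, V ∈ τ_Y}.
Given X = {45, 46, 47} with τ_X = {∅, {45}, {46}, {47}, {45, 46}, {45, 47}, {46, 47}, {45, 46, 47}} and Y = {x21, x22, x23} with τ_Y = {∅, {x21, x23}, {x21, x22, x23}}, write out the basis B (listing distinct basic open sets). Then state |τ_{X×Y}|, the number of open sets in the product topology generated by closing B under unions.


Basis B = {∅ × ∅, {45} × {x21, x23}, {46} × {x21, x23}, {47} × {x21, x23}, {45} × {x21, x22, x23}, {46} × {x21, x22, x23}, {47} × {x21, x22, x23}, {45, 46} × {x21, x23}, {45, 47} × {x21, x23}, {46, 47} × {x21, x23}, {45, 46} × {x21, x22, x23}, {45, 47} × {x21, x22, x23}, {45, 46, 47} × {x21, x23}, {46, 47} × {x21, x22, x23}, {45, 46, 47} × {x21, x22, x23}}; |τ_{X×Y}| = 27.

Enumerate products U × V with U ∈ τ_X, V ∈ τ_Y (deduplicated):
  ∅ × ∅ = {} (∅)
  {45} × {x21, x23} = {(45,x21), (45,x23)}
  {46} × {x21, x23} = {(46,x21), (46,x23)}
  {47} × {x21, x23} = {(47,x21), (47,x23)}
  {45} × {x21, x22, x23} = {(45,x21), (45,x22), (45,x23)}
  {46} × {x21, x22, x23} = {(46,x21), (46,x22), (46,x23)}
  {47} × {x21, x22, x23} = {(47,x21), (47,x22), (47,x23)}
  {45, 46} × {x21, x23} = {(45,x21), (45,x23), (46,x21), (46,x23)}
  {45, 47} × {x21, x23} = {(45,x21), (45,x23), (47,x21), (47,x23)}
  {46, 47} × {x21, x23} = {(46,x21), (46,x23), (47,x21), (47,x23)}
  {45, 46} × {x21, x22, x23} = {(45,x21), (45,x22), (45,x23), (46,x21), (46,x22), (46,x23)}
  {45, 47} × {x21, x22, x23} = {(45,x21), (45,x22), (45,x23), (47,x21), (47,x22), (47,x23)}
  {45, 46, 47} × {x21, x23} = {(45,x21), (45,x23), (46,x21), (46,x23), (47,x21), (47,x23)}
  {46, 47} × {x21, x22, x23} = {(46,x21), (46,x22), (46,x23), (47,x21), (47,x22), (47,x23)}
  {45, 46, 47} × {x21, x22, x23} = {(45,x21), (45,x22), (45,x23), (46,x21), (46,x22), (46,x23), (47,x21), (47,x22), (47,x23)}
These 15 distinct sets form the basis B.
Close under arbitrary unions to get τ_{X×Y}; counting gives |τ_{X×Y}| = 27.


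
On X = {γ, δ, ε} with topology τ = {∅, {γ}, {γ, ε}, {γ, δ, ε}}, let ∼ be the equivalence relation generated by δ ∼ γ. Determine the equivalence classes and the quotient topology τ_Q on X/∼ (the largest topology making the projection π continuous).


X/∼ = {[γ=δ], [ε]}; |τ_Q| = 2.

Equivalence classes: [γ=δ], [ε].
Quotient map π: X → X/∼ sends γ ↦ [γ=δ], δ ↦ [γ=δ], ε ↦ [ε].
For each subset V ⊆ X/∼, compute π^{-1}(V) ⊆ X and check whether π^{-1}(V) ∈ τ. V is open in τ_Q iff π^{-1}(V) ∈ τ.
  V = {}: π^{-1}(V) = ∅ ∈ τ ✓.
  V = {[γ=δ]}: π^{-1}(V) = {γ, δ} ∉ τ ✗.
  V = {[ε]}: π^{-1}(V) = {ε} ∉ τ ✗.
  V = {[γ=δ], [ε]}: π^{-1}(V) = {γ, δ, ε} ∈ τ ✓.
Open sets in the quotient: τ_Q = {{}, {[γ=δ], [ε]}} (2 elements).


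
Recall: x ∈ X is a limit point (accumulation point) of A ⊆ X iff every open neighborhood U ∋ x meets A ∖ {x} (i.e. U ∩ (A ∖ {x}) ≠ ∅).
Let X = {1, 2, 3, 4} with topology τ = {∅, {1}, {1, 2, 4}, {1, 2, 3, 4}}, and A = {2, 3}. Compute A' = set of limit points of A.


A' = {3, 4}

For each x ∈ X, list the open sets U ∈ τ with x ∈ U, then check whether U ∩ (A ∖ {x}) ≠ ∅ for every such U.
  x = 1: open {1} ∋ x has {1} ∩ (A ∖ {1}) = ∅, so x is NOT a limit point.
  x = 2: open {1, 2, 4} ∋ x has {1, 2, 4} ∩ (A ∖ {2}) = ∅, so x is NOT a limit point.
  x = 3: opens ∋ x are {1, 2, 3, 4}; each meets A ∖ {3}, so x IS a limit point.
  x = 4: opens ∋ x are {1, 2, 4}, {1, 2, 3, 4}; each meets A ∖ {4}, so x IS a limit point.
Collecting: A' = {3, 4}.


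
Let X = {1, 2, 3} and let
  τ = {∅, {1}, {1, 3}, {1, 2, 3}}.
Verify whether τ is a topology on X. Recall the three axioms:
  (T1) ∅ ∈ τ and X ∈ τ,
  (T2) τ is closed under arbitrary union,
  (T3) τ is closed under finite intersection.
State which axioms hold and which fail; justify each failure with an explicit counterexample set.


τ IS a topology on X.

Axiom (T1): ∅ ∈ τ? Yes; X ∈ τ? Yes.
Axiom (T2/T3): check pairwise unions and intersections of members of τ.
All pairwise intersections and unions checked — each lies in τ. Therefore τ satisfies (T1), (T2), (T3): it IS a topology on X.


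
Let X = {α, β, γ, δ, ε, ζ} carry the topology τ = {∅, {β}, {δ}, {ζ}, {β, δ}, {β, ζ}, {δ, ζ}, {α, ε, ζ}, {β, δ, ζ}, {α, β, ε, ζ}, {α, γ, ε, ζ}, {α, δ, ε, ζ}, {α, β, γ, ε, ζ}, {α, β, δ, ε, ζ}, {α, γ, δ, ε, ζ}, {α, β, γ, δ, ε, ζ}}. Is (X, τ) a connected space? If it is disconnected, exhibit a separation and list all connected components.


(X, τ) is disconnected; components = [{β}, {δ}, {α, γ, ε, ζ}].

Find clopen sets (U ∈ τ with X ∖ U ∈ τ):
  U = ∅, X ∖ U = {α, β, γ, δ, ε, ζ} — both open, so U is clopen.
  U = {β}, X ∖ U = {α, γ, δ, ε, ζ} — both open, so U is clopen.
  U = {δ}, X ∖ U = {α, β, γ, ε, ζ} — both open, so U is clopen.
  U = {β, δ}, X ∖ U = {α, γ, ε, ζ} — both open, so U is clopen.
  U = {α, γ, ε, ζ}, X ∖ U = {β, δ} — both open, so U is clopen.
  U = {α, β, γ, ε, ζ}, X ∖ U = {δ} — both open, so U is clopen.
  U = {α, γ, δ, ε, ζ}, X ∖ U = {β} — both open, so U is clopen.
  U = {α, β, γ, δ, ε, ζ}, X ∖ U = ∅ — both open, so U is clopen.
Nontrivial clopen(s) exist: e.g. {α, γ, δ, ε, ζ}. So (X, τ) is disconnected.
Compute connected components by grouping points that agree on all clopens:
  component: {β}
  component: {δ}
  component: {α, γ, ε, ζ}


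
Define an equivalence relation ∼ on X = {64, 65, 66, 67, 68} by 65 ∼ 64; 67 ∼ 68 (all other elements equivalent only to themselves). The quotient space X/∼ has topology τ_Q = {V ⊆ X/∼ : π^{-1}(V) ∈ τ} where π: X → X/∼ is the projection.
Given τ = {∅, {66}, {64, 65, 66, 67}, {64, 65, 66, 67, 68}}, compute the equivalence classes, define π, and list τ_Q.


X/∼ = {[64=65], [66], [67=68]}; |τ_Q| = 3.

Equivalence classes: [64=65], [66], [67=68].
Quotient map π: X → X/∼ sends 64 ↦ [64=65], 65 ↦ [64=65], 66 ↦ [66], 67 ↦ [67=68], 68 ↦ [67=68].
For each subset V ⊆ X/∼, compute π^{-1}(V) ⊆ X and check whether π^{-1}(V) ∈ τ. V is open in τ_Q iff π^{-1}(V) ∈ τ.
  V = {}: π^{-1}(V) = ∅ ∈ τ ✓.
  V = {[64=65]}: π^{-1}(V) = {64, 65} ∉ τ ✗.
  V = {[66]}: π^{-1}(V) = {66} ∈ τ ✓.
  V = {[64=65], [66]}: π^{-1}(V) = {64, 65, 66} ∉ τ ✗.
  V = {[67=68]}: π^{-1}(V) = {67, 68} ∉ τ ✗.
  V = {[64=65], [67=68]}: π^{-1}(V) = {64, 65, 67, 68} ∉ τ ✗.
  V = {[66], [67=68]}: π^{-1}(V) = {66, 67, 68} ∉ τ ✗.
  V = {[64=65], [66], [67=68]}: π^{-1}(V) = {64, 65, 66, 67, 68} ∈ τ ✓.
Open sets in the quotient: τ_Q = {{}, {[66]}, {[64=65], [66], [67=68]}} (3 elements).


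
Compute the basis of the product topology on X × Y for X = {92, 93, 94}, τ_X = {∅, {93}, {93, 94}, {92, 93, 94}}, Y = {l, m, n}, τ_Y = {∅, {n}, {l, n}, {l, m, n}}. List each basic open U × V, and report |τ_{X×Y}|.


Basis B = {∅ × ∅, {93} × {n}, {93} × {l, n}, {93, 94} × {n}, {92, 93, 94} × {n}, {93} × {l, m, n}, {93, 94} × {l, n}, {92, 93, 94} × {l, n}, {93, 94} × {l, m, n}, {92, 93, 94} × {l, m, n}}; |τ_{X×Y}| = 20.

Enumerate products U × V with U ∈ τ_X, V ∈ τ_Y (deduplicated):
  ∅ × ∅ = {} (∅)
  {93} × {n} = {(93,n)}
  {93} × {l, n} = {(93,l), (93,n)}
  {93, 94} × {n} = {(93,n), (94,n)}
  {92, 93, 94} × {n} = {(92,n), (93,n), (94,n)}
  {93} × {l, m, n} = {(93,l), (93,m), (93,n)}
  {93, 94} × {l, n} = {(93,l), (93,n), (94,l), (94,n)}
  {92, 93, 94} × {l, n} = {(92,l), (92,n), (93,l), (93,n), (94,l), (94,n)}
  {93, 94} × {l, m, n} = {(93,l), (93,m), (93,n), (94,l), (94,m), (94,n)}
  {92, 93, 94} × {l, m, n} = {(92,l), (92,m), (92,n), (93,l), (93,m), (93,n), (94,l), (94,m), (94,n)}
These 10 distinct sets form the basis B.
Close under arbitrary unions to get τ_{X×Y}; counting gives |τ_{X×Y}| = 20.


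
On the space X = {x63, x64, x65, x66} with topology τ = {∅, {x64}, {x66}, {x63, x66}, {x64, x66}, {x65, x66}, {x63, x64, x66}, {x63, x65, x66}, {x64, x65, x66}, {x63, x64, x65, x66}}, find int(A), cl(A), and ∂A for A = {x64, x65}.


int(A) = {x64}, cl(A) = {x64, x65}, ∂A = {x65}.

Closed sets in (X, τ) are complements of opens:
  closed(X, τ) = {∅, {x63}, {x64}, {x65}, {x63, x64}, {x63, x65}, {x64, x65}, {x63, x64, x65}, {x63, x65, x66}, {x63, x64, x65, x66}}.
int(A) = ⋃ {U ∈ τ : U ⊆ A}. Opens contained in A: ∅, {x64}.
Taking the union of these: int(A) = {x64}.
cl(A) = ⋂ {C closed : A ⊆ C}. Closed sets containing A: {x64, x65}, {x63, x64, x65}, {x63, x64, x65, x66}.
Intersecting these: cl(A) = {x64, x65}.
∂A = cl(A) ∖ int(A) = {x64, x65} ∖ {x64} = {x65}.


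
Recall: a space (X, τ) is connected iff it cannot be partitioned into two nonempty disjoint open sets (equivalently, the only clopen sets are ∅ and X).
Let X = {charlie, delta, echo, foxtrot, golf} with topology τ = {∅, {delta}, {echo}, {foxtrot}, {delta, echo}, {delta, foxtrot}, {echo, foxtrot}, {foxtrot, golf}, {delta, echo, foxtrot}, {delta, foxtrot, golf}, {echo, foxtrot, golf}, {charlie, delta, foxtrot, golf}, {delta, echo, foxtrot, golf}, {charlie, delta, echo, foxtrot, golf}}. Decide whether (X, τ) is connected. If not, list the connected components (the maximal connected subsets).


(X, τ) is disconnected; components = [{echo}, {charlie, delta, foxtrot, golf}].

Find clopen sets (U ∈ τ with X ∖ U ∈ τ):
  U = ∅, X ∖ U = {charlie, delta, echo, foxtrot, golf} — both open, so U is clopen.
  U = {echo}, X ∖ U = {charlie, delta, foxtrot, golf} — both open, so U is clopen.
  U = {charlie, delta, foxtrot, golf}, X ∖ U = {echo} — both open, so U is clopen.
  U = {charlie, delta, echo, foxtrot, golf}, X ∖ U = ∅ — both open, so U is clopen.
Nontrivial clopen(s) exist: e.g. {charlie, delta, foxtrot, golf}. So (X, τ) is disconnected.
Compute connected components by grouping points that agree on all clopens:
  component: {echo}
  component: {charlie, delta, foxtrot, golf}
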